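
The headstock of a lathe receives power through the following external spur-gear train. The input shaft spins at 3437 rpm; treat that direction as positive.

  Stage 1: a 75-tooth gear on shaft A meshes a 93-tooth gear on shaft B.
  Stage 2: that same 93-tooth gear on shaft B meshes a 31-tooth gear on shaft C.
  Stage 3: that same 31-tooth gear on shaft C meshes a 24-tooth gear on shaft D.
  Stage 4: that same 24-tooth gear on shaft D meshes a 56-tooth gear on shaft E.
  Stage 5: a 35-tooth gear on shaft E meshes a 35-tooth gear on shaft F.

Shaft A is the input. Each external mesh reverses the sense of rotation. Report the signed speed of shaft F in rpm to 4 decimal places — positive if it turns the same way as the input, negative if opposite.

-4603.1250 rpm (opposite to input, |ω| = 4603.1250 rpm)

Stage 1 [75T→93T]: ω = 3437.0000×75/93 = 2771.7742 rpm, dir flips to −; running = −2771.7742
Stage 2 [93T→31T]: ω = 2771.7742×93/31 = 8315.3226 rpm, dir flips to +; running = +8315.3226
Stage 3 [31T→24T]: ω = 8315.3226×31/24 = 10740.6250 rpm, dir flips to −; running = −10740.6250
Stage 4 [24T→56T]: ω = 10740.6250×24/56 = 4603.1250 rpm, dir flips to +; running = +4603.1250
Stage 5 [35T→35T]: ω = 4603.1250×35/35 = 4603.1250 rpm, dir flips to −; running = −4603.1250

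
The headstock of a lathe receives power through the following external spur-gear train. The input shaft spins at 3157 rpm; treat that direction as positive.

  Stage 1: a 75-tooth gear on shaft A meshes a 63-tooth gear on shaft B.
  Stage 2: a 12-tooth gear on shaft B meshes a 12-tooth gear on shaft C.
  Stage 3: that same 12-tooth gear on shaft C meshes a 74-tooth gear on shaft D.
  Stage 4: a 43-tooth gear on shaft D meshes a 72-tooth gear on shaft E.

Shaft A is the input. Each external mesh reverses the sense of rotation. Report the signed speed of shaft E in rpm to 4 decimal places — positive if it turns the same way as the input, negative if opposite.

+363.9827 rpm (same as input, |ω| = 363.9827 rpm)

Stage 1 [75T→63T]: ω = 3157.0000×75/63 = 3758.3333 rpm, dir flips to −; running = −3758.3333
Stage 2 [12T→12T]: ω = 3758.3333×12/12 = 3758.3333 rpm, dir flips to +; running = +3758.3333
Stage 3 [12T→74T]: ω = 3758.3333×12/74 = 609.4595 rpm, dir flips to −; running = −609.4595
Stage 4 [43T→72T]: ω = 609.4595×43/72 = 363.9827 rpm, dir flips to +; running = +363.9827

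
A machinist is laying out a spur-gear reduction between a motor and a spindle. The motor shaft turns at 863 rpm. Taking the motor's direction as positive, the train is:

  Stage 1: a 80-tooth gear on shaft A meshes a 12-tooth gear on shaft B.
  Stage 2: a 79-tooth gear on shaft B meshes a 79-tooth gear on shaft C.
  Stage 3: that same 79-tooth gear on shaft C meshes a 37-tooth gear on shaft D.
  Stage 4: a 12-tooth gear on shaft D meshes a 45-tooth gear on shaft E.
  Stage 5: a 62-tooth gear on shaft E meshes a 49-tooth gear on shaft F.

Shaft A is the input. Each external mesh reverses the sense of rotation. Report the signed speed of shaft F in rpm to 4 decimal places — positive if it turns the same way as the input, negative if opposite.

Stage 1 [80T→12T]: ω = 863.0000×80/12 = 5753.3333 rpm, dir flips to −; running = −5753.3333
Stage 2 [79T→79T]: ω = 5753.3333×79/79 = 5753.3333 rpm, dir flips to +; running = +5753.3333
Stage 3 [79T→37T]: ω = 5753.3333×79/37 = 12284.1441 rpm, dir flips to −; running = −12284.1441
Stage 4 [12T→45T]: ω = 12284.1441×12/45 = 3275.7718 rpm, dir flips to +; running = +3275.7718
Stage 5 [62T→49T]: ω = 3275.7718×62/49 = 4144.8541 rpm, dir flips to −; running = −4144.8541

-4144.8541 rpm (opposite to input, |ω| = 4144.8541 rpm)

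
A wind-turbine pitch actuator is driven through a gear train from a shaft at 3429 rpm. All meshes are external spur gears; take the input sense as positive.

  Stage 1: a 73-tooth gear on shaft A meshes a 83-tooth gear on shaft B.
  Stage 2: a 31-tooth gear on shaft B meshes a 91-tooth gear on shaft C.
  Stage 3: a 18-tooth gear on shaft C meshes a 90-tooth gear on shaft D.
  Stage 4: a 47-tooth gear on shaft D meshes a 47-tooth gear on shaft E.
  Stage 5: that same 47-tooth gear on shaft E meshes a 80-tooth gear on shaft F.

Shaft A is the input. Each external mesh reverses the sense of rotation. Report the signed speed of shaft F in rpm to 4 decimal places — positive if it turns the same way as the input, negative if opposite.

Stage 1 [73T→83T]: ω = 3429.0000×73/83 = 3015.8675 rpm, dir flips to −; running = −3015.8675
Stage 2 [31T→91T]: ω = 3015.8675×31/91 = 1027.3834 rpm, dir flips to +; running = +1027.3834
Stage 3 [18T→90T]: ω = 1027.3834×18/90 = 205.4767 rpm, dir flips to −; running = −205.4767
Stage 4 [47T→47T]: ω = 205.4767×47/47 = 205.4767 rpm, dir flips to +; running = +205.4767
Stage 5 [47T→80T]: ω = 205.4767×47/80 = 120.7176 rpm, dir flips to −; running = −120.7176

-120.7176 rpm (opposite to input, |ω| = 120.7176 rpm)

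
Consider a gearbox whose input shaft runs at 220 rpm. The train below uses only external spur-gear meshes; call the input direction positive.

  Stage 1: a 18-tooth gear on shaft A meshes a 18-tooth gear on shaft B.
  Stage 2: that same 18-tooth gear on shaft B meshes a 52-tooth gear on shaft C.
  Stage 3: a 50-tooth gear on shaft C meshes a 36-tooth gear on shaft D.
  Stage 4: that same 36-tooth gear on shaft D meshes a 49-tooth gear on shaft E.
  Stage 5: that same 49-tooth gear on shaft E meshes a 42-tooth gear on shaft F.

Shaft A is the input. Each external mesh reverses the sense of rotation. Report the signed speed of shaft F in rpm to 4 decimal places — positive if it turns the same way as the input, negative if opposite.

Stage 1 [18T→18T]: ω = 220.0000×18/18 = 220.0000 rpm, dir flips to −; running = −220.0000
Stage 2 [18T→52T]: ω = 220.0000×18/52 = 76.1538 rpm, dir flips to +; running = +76.1538
Stage 3 [50T→36T]: ω = 76.1538×50/36 = 105.7692 rpm, dir flips to −; running = −105.7692
Stage 4 [36T→49T]: ω = 105.7692×36/49 = 77.7080 rpm, dir flips to +; running = +77.7080
Stage 5 [49T→42T]: ω = 77.7080×49/42 = 90.6593 rpm, dir flips to −; running = −90.6593

-90.6593 rpm (opposite to input, |ω| = 90.6593 rpm)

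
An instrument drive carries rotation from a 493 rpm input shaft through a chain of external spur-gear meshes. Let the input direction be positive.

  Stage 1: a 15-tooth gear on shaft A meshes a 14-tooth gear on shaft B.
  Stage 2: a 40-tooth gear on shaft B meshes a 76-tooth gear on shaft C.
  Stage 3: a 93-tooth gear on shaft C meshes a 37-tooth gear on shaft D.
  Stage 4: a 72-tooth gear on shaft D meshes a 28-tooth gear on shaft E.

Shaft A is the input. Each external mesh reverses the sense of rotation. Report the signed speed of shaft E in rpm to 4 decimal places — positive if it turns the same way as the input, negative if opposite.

+1796.8517 rpm (same as input, |ω| = 1796.8517 rpm)

Stage 1 [15T→14T]: ω = 493.0000×15/14 = 528.2143 rpm, dir flips to −; running = −528.2143
Stage 2 [40T→76T]: ω = 528.2143×40/76 = 278.0075 rpm, dir flips to +; running = +278.0075
Stage 3 [93T→37T]: ω = 278.0075×93/37 = 698.7757 rpm, dir flips to −; running = −698.7757
Stage 4 [72T→28T]: ω = 698.7757×72/28 = 1796.8517 rpm, dir flips to +; running = +1796.8517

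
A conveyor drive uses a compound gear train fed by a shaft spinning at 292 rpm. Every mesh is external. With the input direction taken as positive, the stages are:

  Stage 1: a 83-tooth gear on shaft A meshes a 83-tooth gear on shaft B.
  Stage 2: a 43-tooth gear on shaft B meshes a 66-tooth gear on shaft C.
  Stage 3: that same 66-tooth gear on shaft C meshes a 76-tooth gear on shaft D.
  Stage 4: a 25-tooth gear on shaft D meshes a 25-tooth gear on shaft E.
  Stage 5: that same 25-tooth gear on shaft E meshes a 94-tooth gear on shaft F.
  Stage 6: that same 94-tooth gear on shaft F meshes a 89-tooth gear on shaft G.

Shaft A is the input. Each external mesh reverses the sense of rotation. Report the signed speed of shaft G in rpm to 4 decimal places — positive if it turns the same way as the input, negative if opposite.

Stage 1 [83T→83T]: ω = 292.0000×83/83 = 292.0000 rpm, dir flips to −; running = −292.0000
Stage 2 [43T→66T]: ω = 292.0000×43/66 = 190.2424 rpm, dir flips to +; running = +190.2424
Stage 3 [66T→76T]: ω = 190.2424×66/76 = 165.2105 rpm, dir flips to −; running = −165.2105
Stage 4 [25T→25T]: ω = 165.2105×25/25 = 165.2105 rpm, dir flips to +; running = +165.2105
Stage 5 [25T→94T]: ω = 165.2105×25/94 = 43.9390 rpm, dir flips to −; running = −43.9390
Stage 6 [94T→89T]: ω = 43.9390×94/89 = 46.4075 rpm, dir flips to +; running = +46.4075

+46.4075 rpm (same as input, |ω| = 46.4075 rpm)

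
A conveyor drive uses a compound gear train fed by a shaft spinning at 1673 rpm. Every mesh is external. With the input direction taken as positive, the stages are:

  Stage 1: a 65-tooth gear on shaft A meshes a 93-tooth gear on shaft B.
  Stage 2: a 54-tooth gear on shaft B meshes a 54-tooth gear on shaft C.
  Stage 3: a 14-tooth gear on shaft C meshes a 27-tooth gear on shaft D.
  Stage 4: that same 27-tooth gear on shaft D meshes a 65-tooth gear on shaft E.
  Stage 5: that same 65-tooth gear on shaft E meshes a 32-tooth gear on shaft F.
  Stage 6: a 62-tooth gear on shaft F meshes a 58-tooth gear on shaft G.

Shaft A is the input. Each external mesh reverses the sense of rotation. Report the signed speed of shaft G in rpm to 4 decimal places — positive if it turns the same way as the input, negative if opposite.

+546.8499 rpm (same as input, |ω| = 546.8499 rpm)

Stage 1 [65T→93T]: ω = 1673.0000×65/93 = 1169.3011 rpm, dir flips to −; running = −1169.3011
Stage 2 [54T→54T]: ω = 1169.3011×54/54 = 1169.3011 rpm, dir flips to +; running = +1169.3011
Stage 3 [14T→27T]: ω = 1169.3011×14/27 = 606.3043 rpm, dir flips to −; running = −606.3043
Stage 4 [27T→65T]: ω = 606.3043×27/65 = 251.8495 rpm, dir flips to +; running = +251.8495
Stage 5 [65T→32T]: ω = 251.8495×65/32 = 511.5692 rpm, dir flips to −; running = −511.5692
Stage 6 [62T→58T]: ω = 511.5692×62/58 = 546.8499 rpm, dir flips to +; running = +546.8499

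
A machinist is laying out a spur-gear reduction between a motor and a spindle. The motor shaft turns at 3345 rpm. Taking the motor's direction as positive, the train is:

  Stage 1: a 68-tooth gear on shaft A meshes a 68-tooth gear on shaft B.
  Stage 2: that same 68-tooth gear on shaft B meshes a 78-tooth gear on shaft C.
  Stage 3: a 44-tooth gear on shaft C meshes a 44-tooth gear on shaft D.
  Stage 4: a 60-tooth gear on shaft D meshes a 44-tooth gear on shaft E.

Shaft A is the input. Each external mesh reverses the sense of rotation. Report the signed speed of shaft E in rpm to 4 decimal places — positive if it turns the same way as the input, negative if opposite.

Stage 1 [68T→68T]: ω = 3345.0000×68/68 = 3345.0000 rpm, dir flips to −; running = −3345.0000
Stage 2 [68T→78T]: ω = 3345.0000×68/78 = 2916.1538 rpm, dir flips to +; running = +2916.1538
Stage 3 [44T→44T]: ω = 2916.1538×44/44 = 2916.1538 rpm, dir flips to −; running = −2916.1538
Stage 4 [60T→44T]: ω = 2916.1538×60/44 = 3976.5734 rpm, dir flips to +; running = +3976.5734

+3976.5734 rpm (same as input, |ω| = 3976.5734 rpm)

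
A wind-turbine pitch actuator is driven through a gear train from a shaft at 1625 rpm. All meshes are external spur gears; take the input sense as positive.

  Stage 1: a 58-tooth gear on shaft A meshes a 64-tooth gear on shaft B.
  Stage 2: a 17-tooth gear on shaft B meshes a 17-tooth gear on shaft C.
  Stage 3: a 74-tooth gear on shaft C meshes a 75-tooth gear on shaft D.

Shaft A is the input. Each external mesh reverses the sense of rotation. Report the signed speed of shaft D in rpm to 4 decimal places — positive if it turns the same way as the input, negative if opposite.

Stage 1 [58T→64T]: ω = 1625.0000×58/64 = 1472.6562 rpm, dir flips to −; running = −1472.6562
Stage 2 [17T→17T]: ω = 1472.6562×17/17 = 1472.6562 rpm, dir flips to +; running = +1472.6562
Stage 3 [74T→75T]: ω = 1472.6562×74/75 = 1453.0208 rpm, dir flips to −; running = −1453.0208

-1453.0208 rpm (opposite to input, |ω| = 1453.0208 rpm)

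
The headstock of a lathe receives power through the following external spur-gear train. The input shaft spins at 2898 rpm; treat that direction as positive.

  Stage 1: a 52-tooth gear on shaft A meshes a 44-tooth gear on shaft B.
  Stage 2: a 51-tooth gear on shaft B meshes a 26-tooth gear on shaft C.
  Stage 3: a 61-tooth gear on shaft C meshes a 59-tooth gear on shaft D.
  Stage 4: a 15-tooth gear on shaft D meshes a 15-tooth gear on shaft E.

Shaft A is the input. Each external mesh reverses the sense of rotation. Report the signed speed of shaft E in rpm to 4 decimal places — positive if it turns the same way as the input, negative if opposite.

Stage 1 [52T→44T]: ω = 2898.0000×52/44 = 3424.9091 rpm, dir flips to −; running = −3424.9091
Stage 2 [51T→26T]: ω = 3424.9091×51/26 = 6718.0909 rpm, dir flips to +; running = +6718.0909
Stage 3 [61T→59T]: ω = 6718.0909×61/59 = 6945.8228 rpm, dir flips to −; running = −6945.8228
Stage 4 [15T→15T]: ω = 6945.8228×15/15 = 6945.8228 rpm, dir flips to +; running = +6945.8228

+6945.8228 rpm (same as input, |ω| = 6945.8228 rpm)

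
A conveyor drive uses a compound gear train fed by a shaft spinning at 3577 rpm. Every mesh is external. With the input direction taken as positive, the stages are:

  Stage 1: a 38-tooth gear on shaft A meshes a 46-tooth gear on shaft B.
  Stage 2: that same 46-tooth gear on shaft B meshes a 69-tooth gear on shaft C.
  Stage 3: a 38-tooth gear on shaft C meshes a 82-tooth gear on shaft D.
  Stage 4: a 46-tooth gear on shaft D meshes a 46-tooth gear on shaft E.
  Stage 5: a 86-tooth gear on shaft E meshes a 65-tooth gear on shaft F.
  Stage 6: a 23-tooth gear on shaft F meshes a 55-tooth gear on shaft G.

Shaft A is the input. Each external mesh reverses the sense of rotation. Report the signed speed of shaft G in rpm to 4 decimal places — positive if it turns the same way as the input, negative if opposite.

Stage 1 [38T→46T]: ω = 3577.0000×38/46 = 2954.9130 rpm, dir flips to −; running = −2954.9130
Stage 2 [46T→69T]: ω = 2954.9130×46/69 = 1969.9420 rpm, dir flips to +; running = +1969.9420
Stage 3 [38T→82T]: ω = 1969.9420×38/82 = 912.9000 rpm, dir flips to −; running = −912.9000
Stage 4 [46T→46T]: ω = 912.9000×46/46 = 912.9000 rpm, dir flips to +; running = +912.9000
Stage 5 [86T→65T]: ω = 912.9000×86/65 = 1207.8369 rpm, dir flips to −; running = −1207.8369
Stage 6 [23T→55T]: ω = 1207.8369×23/55 = 505.0954 rpm, dir flips to +; running = +505.0954

+505.0954 rpm (same as input, |ω| = 505.0954 rpm)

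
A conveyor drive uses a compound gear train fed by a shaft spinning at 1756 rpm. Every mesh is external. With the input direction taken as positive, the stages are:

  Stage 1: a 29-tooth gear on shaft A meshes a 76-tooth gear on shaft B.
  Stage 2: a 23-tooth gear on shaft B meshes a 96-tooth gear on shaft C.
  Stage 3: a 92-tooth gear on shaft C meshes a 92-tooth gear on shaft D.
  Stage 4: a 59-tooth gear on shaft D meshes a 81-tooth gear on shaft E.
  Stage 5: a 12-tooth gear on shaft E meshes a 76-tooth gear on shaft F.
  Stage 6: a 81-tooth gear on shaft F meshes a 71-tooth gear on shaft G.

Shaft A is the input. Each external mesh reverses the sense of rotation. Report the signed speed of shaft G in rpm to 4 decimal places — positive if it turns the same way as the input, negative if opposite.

Stage 1 [29T→76T]: ω = 1756.0000×29/76 = 670.0526 rpm, dir flips to −; running = −670.0526
Stage 2 [23T→96T]: ω = 670.0526×23/96 = 160.5334 rpm, dir flips to +; running = +160.5334
Stage 3 [92T→92T]: ω = 160.5334×92/92 = 160.5334 rpm, dir flips to −; running = −160.5334
Stage 4 [59T→81T]: ω = 160.5334×59/81 = 116.9318 rpm, dir flips to +; running = +116.9318
Stage 5 [12T→76T]: ω = 116.9318×12/76 = 18.4629 rpm, dir flips to −; running = −18.4629
Stage 6 [81T→71T]: ω = 18.4629×81/71 = 21.0633 rpm, dir flips to +; running = +21.0633

+21.0633 rpm (same as input, |ω| = 21.0633 rpm)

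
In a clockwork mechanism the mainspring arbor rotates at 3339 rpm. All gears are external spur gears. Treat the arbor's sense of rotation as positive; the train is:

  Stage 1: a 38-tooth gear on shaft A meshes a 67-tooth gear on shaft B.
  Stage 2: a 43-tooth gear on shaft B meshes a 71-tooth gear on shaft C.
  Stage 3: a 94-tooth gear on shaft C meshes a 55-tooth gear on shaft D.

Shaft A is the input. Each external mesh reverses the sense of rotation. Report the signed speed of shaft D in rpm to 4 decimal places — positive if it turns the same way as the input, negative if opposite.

Stage 1 [38T→67T]: ω = 3339.0000×38/67 = 1893.7612 rpm, dir flips to −; running = −1893.7612
Stage 2 [43T→71T]: ω = 1893.7612×43/71 = 1146.9258 rpm, dir flips to +; running = +1146.9258
Stage 3 [94T→55T]: ω = 1146.9258×94/55 = 1960.2004 rpm, dir flips to −; running = −1960.2004

-1960.2004 rpm (opposite to input, |ω| = 1960.2004 rpm)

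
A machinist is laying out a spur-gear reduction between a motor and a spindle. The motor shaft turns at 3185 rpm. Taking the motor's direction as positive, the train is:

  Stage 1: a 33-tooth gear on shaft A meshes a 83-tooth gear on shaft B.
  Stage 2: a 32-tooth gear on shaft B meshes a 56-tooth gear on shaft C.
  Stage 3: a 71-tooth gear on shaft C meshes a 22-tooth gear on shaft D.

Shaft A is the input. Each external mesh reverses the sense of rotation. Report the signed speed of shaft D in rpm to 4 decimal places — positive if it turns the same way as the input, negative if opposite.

Stage 1 [33T→83T]: ω = 3185.0000×33/83 = 1266.3253 rpm, dir flips to −; running = −1266.3253
Stage 2 [32T→56T]: ω = 1266.3253×32/56 = 723.6145 rpm, dir flips to +; running = +723.6145
Stage 3 [71T→22T]: ω = 723.6145×71/22 = 2335.3012 rpm, dir flips to −; running = −2335.3012

-2335.3012 rpm (opposite to input, |ω| = 2335.3012 rpm)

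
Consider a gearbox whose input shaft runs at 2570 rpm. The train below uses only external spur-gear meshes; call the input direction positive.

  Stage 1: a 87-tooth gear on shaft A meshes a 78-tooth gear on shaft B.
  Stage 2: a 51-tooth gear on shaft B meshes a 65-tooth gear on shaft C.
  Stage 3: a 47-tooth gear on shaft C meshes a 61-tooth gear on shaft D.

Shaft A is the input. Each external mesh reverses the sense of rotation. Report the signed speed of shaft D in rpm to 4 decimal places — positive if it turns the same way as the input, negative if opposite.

-1732.9364 rpm (opposite to input, |ω| = 1732.9364 rpm)

Stage 1 [87T→78T]: ω = 2570.0000×87/78 = 2866.5385 rpm, dir flips to −; running = −2866.5385
Stage 2 [51T→65T]: ω = 2866.5385×51/65 = 2249.1302 rpm, dir flips to +; running = +2249.1302
Stage 3 [47T→61T]: ω = 2249.1302×47/61 = 1732.9364 rpm, dir flips to −; running = −1732.9364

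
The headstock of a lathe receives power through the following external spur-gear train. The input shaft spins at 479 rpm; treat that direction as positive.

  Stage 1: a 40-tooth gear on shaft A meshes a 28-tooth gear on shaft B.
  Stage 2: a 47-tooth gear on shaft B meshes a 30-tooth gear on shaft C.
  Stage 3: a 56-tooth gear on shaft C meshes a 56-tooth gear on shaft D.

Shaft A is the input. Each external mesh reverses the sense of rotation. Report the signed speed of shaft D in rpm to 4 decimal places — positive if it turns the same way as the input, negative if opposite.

Stage 1 [40T→28T]: ω = 479.0000×40/28 = 684.2857 rpm, dir flips to −; running = −684.2857
Stage 2 [47T→30T]: ω = 684.2857×47/30 = 1072.0476 rpm, dir flips to +; running = +1072.0476
Stage 3 [56T→56T]: ω = 1072.0476×56/56 = 1072.0476 rpm, dir flips to −; running = −1072.0476

-1072.0476 rpm (opposite to input, |ω| = 1072.0476 rpm)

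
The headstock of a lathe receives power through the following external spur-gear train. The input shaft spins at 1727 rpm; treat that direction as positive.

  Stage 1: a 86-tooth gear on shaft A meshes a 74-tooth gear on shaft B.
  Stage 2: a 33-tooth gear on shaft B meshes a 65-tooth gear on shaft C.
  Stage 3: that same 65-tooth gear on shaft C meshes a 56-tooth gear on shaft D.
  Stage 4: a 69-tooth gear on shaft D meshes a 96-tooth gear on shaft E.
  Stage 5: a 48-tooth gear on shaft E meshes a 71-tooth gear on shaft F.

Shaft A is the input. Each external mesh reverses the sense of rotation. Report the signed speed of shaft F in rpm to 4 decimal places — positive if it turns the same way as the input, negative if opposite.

-574.7060 rpm (opposite to input, |ω| = 574.7060 rpm)

Stage 1 [86T→74T]: ω = 1727.0000×86/74 = 2007.0541 rpm, dir flips to −; running = −2007.0541
Stage 2 [33T→65T]: ω = 2007.0541×33/65 = 1018.9659 rpm, dir flips to +; running = +1018.9659
Stage 3 [65T→56T]: ω = 1018.9659×65/56 = 1182.7283 rpm, dir flips to −; running = −1182.7283
Stage 4 [69T→96T]: ω = 1182.7283×69/96 = 850.0860 rpm, dir flips to +; running = +850.0860
Stage 5 [48T→71T]: ω = 850.0860×48/71 = 574.7060 rpm, dir flips to −; running = −574.7060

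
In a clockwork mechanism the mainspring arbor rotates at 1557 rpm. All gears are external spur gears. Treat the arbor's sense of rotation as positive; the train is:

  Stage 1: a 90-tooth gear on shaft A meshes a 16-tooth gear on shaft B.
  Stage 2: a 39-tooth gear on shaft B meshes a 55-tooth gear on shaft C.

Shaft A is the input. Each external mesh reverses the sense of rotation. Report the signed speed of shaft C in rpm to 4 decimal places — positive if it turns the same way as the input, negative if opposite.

+6210.3068 rpm (same as input, |ω| = 6210.3068 rpm)

Stage 1 [90T→16T]: ω = 1557.0000×90/16 = 8758.1250 rpm, dir flips to −; running = −8758.1250
Stage 2 [39T→55T]: ω = 8758.1250×39/55 = 6210.3068 rpm, dir flips to +; running = +6210.3068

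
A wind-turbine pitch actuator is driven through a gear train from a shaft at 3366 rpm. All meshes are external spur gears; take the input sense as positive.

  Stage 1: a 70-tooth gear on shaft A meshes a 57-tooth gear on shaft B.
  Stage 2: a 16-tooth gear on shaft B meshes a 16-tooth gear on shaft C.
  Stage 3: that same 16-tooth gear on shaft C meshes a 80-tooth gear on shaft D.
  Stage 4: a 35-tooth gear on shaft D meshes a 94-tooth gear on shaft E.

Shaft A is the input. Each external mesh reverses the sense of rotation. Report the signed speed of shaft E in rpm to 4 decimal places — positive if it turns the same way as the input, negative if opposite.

+307.8275 rpm (same as input, |ω| = 307.8275 rpm)

Stage 1 [70T→57T]: ω = 3366.0000×70/57 = 4133.6842 rpm, dir flips to −; running = −4133.6842
Stage 2 [16T→16T]: ω = 4133.6842×16/16 = 4133.6842 rpm, dir flips to +; running = +4133.6842
Stage 3 [16T→80T]: ω = 4133.6842×16/80 = 826.7368 rpm, dir flips to −; running = −826.7368
Stage 4 [35T→94T]: ω = 826.7368×35/94 = 307.8275 rpm, dir flips to +; running = +307.8275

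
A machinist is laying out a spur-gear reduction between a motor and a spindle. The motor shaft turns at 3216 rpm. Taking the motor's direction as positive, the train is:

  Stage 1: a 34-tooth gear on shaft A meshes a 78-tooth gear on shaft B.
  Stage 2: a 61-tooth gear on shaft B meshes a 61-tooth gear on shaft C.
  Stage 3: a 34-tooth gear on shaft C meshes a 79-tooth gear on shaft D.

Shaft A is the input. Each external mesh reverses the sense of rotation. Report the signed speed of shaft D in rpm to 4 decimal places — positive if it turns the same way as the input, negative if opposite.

-603.3262 rpm (opposite to input, |ω| = 603.3262 rpm)

Stage 1 [34T→78T]: ω = 3216.0000×34/78 = 1401.8462 rpm, dir flips to −; running = −1401.8462
Stage 2 [61T→61T]: ω = 1401.8462×61/61 = 1401.8462 rpm, dir flips to +; running = +1401.8462
Stage 3 [34T→79T]: ω = 1401.8462×34/79 = 603.3262 rpm, dir flips to −; running = −603.3262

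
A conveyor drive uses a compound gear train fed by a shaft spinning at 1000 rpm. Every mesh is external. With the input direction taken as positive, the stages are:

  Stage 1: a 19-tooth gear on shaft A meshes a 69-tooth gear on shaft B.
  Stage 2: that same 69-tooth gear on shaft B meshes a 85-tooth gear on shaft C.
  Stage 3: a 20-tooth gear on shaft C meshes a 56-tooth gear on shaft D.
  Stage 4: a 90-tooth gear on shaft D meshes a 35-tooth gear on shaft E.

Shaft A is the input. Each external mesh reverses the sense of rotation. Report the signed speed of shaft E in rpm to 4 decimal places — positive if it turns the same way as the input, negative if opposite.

+205.2821 rpm (same as input, |ω| = 205.2821 rpm)

Stage 1 [19T→69T]: ω = 1000.0000×19/69 = 275.3623 rpm, dir flips to −; running = −275.3623
Stage 2 [69T→85T]: ω = 275.3623×69/85 = 223.5294 rpm, dir flips to +; running = +223.5294
Stage 3 [20T→56T]: ω = 223.5294×20/56 = 79.8319 rpm, dir flips to −; running = −79.8319
Stage 4 [90T→35T]: ω = 79.8319×90/35 = 205.2821 rpm, dir flips to +; running = +205.2821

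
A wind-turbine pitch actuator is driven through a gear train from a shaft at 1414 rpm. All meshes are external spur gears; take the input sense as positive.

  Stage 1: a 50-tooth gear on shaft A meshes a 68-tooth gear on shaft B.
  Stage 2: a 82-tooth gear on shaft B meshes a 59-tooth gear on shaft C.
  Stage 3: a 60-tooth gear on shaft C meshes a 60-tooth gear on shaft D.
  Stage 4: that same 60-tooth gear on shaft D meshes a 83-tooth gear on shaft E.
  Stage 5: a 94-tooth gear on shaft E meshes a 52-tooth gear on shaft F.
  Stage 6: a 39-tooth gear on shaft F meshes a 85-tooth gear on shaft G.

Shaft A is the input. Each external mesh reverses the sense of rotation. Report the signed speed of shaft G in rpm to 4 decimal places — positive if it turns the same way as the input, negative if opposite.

+866.3945 rpm (same as input, |ω| = 866.3945 rpm)

Stage 1 [50T→68T]: ω = 1414.0000×50/68 = 1039.7059 rpm, dir flips to −; running = −1039.7059
Stage 2 [82T→59T]: ω = 1039.7059×82/59 = 1445.0150 rpm, dir flips to +; running = +1445.0150
Stage 3 [60T→60T]: ω = 1445.0150×60/60 = 1445.0150 rpm, dir flips to −; running = −1445.0150
Stage 4 [60T→83T]: ω = 1445.0150×60/83 = 1044.5891 rpm, dir flips to +; running = +1044.5891
Stage 5 [94T→52T]: ω = 1044.5891×94/52 = 1888.2957 rpm, dir flips to −; running = −1888.2957
Stage 6 [39T→85T]: ω = 1888.2957×39/85 = 866.3945 rpm, dir flips to +; running = +866.3945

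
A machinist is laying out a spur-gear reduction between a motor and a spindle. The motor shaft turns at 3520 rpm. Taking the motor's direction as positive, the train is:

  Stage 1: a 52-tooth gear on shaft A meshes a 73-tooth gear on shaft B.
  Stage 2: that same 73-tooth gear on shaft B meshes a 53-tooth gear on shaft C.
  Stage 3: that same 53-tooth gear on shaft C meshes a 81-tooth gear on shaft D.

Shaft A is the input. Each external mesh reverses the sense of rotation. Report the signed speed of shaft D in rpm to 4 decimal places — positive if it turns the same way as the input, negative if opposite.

-2259.7531 rpm (opposite to input, |ω| = 2259.7531 rpm)

Stage 1 [52T→73T]: ω = 3520.0000×52/73 = 2507.3973 rpm, dir flips to −; running = −2507.3973
Stage 2 [73T→53T]: ω = 2507.3973×73/53 = 3453.5849 rpm, dir flips to +; running = +3453.5849
Stage 3 [53T→81T]: ω = 3453.5849×53/81 = 2259.7531 rpm, dir flips to −; running = −2259.7531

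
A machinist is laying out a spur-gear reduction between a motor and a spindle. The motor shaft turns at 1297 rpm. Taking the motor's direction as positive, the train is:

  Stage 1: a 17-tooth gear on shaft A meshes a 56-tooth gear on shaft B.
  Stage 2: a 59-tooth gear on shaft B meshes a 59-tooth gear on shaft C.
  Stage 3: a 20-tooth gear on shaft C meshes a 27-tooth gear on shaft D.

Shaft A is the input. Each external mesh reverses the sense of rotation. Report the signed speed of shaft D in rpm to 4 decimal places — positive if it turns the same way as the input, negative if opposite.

Stage 1 [17T→56T]: ω = 1297.0000×17/56 = 393.7321 rpm, dir flips to −; running = −393.7321
Stage 2 [59T→59T]: ω = 393.7321×59/59 = 393.7321 rpm, dir flips to +; running = +393.7321
Stage 3 [20T→27T]: ω = 393.7321×20/27 = 291.6534 rpm, dir flips to −; running = −291.6534

-291.6534 rpm (opposite to input, |ω| = 291.6534 rpm)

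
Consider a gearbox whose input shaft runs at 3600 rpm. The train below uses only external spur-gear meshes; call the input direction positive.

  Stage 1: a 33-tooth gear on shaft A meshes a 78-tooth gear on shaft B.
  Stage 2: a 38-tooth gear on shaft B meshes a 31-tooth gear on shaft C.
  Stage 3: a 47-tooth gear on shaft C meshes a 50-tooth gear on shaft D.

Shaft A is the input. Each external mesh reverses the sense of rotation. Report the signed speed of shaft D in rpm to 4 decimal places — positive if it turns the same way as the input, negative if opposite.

Stage 1 [33T→78T]: ω = 3600.0000×33/78 = 1523.0769 rpm, dir flips to −; running = −1523.0769
Stage 2 [38T→31T]: ω = 1523.0769×38/31 = 1866.9975 rpm, dir flips to +; running = +1866.9975
Stage 3 [47T→50T]: ω = 1866.9975×47/50 = 1754.9777 rpm, dir flips to −; running = −1754.9777

-1754.9777 rpm (opposite to input, |ω| = 1754.9777 rpm)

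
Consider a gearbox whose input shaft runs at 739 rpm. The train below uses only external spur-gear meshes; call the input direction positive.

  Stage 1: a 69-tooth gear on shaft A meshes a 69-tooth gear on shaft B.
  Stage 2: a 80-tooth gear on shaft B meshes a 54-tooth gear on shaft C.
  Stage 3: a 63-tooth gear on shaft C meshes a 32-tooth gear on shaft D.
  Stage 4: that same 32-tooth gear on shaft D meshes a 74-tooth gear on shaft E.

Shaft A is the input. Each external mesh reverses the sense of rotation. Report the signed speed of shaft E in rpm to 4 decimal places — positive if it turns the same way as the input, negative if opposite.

+932.0721 rpm (same as input, |ω| = 932.0721 rpm)

Stage 1 [69T→69T]: ω = 739.0000×69/69 = 739.0000 rpm, dir flips to −; running = −739.0000
Stage 2 [80T→54T]: ω = 739.0000×80/54 = 1094.8148 rpm, dir flips to +; running = +1094.8148
Stage 3 [63T→32T]: ω = 1094.8148×63/32 = 2155.4167 rpm, dir flips to −; running = −2155.4167
Stage 4 [32T→74T]: ω = 2155.4167×32/74 = 932.0721 rpm, dir flips to +; running = +932.0721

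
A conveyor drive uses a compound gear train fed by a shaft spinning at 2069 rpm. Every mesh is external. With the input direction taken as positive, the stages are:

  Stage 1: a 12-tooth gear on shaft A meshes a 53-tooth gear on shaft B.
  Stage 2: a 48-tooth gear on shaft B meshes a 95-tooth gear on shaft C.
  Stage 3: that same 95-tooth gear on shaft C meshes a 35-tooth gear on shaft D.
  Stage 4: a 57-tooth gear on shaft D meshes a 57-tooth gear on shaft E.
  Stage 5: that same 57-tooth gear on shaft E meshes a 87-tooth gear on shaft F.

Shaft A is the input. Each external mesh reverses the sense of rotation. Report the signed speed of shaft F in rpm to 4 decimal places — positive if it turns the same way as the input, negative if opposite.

-420.9153 rpm (opposite to input, |ω| = 420.9153 rpm)

Stage 1 [12T→53T]: ω = 2069.0000×12/53 = 468.4528 rpm, dir flips to −; running = −468.4528
Stage 2 [48T→95T]: ω = 468.4528×48/95 = 236.6920 rpm, dir flips to +; running = +236.6920
Stage 3 [95T→35T]: ω = 236.6920×95/35 = 642.4496 rpm, dir flips to −; running = −642.4496
Stage 4 [57T→57T]: ω = 642.4496×57/57 = 642.4496 rpm, dir flips to +; running = +642.4496
Stage 5 [57T→87T]: ω = 642.4496×57/87 = 420.9153 rpm, dir flips to −; running = −420.9153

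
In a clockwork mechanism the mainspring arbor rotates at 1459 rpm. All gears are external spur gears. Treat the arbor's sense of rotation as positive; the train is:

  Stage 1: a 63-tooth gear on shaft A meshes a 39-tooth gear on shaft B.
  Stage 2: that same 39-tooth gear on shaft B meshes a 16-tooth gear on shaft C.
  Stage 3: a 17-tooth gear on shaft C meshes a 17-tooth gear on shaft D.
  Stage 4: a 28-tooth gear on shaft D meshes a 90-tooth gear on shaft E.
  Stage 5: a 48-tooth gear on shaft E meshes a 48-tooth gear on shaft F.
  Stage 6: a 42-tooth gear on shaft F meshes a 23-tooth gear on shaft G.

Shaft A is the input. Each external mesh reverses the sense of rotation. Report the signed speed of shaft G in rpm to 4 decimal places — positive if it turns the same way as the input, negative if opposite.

+3263.7196 rpm (same as input, |ω| = 3263.7196 rpm)

Stage 1 [63T→39T]: ω = 1459.0000×63/39 = 2356.8462 rpm, dir flips to −; running = −2356.8462
Stage 2 [39T→16T]: ω = 2356.8462×39/16 = 5744.8125 rpm, dir flips to +; running = +5744.8125
Stage 3 [17T→17T]: ω = 5744.8125×17/17 = 5744.8125 rpm, dir flips to −; running = −5744.8125
Stage 4 [28T→90T]: ω = 5744.8125×28/90 = 1787.2750 rpm, dir flips to +; running = +1787.2750
Stage 5 [48T→48T]: ω = 1787.2750×48/48 = 1787.2750 rpm, dir flips to −; running = −1787.2750
Stage 6 [42T→23T]: ω = 1787.2750×42/23 = 3263.7196 rpm, dir flips to +; running = +3263.7196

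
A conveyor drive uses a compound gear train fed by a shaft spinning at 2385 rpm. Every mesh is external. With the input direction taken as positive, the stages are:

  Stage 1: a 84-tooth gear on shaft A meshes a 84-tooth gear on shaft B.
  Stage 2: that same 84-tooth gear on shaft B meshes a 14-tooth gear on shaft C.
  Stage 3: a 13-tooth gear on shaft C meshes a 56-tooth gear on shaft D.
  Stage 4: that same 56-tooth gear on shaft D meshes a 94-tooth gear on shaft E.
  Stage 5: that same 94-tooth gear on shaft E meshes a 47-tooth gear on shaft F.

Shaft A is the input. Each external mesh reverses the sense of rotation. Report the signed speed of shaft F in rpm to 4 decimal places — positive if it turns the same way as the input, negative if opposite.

Stage 1 [84T→84T]: ω = 2385.0000×84/84 = 2385.0000 rpm, dir flips to −; running = −2385.0000
Stage 2 [84T→14T]: ω = 2385.0000×84/14 = 14310.0000 rpm, dir flips to +; running = +14310.0000
Stage 3 [13T→56T]: ω = 14310.0000×13/56 = 3321.9643 rpm, dir flips to −; running = −3321.9643
Stage 4 [56T→94T]: ω = 3321.9643×56/94 = 1979.0426 rpm, dir flips to +; running = +1979.0426
Stage 5 [94T→47T]: ω = 1979.0426×94/47 = 3958.0851 rpm, dir flips to −; running = −3958.0851

-3958.0851 rpm (opposite to input, |ω| = 3958.0851 rpm)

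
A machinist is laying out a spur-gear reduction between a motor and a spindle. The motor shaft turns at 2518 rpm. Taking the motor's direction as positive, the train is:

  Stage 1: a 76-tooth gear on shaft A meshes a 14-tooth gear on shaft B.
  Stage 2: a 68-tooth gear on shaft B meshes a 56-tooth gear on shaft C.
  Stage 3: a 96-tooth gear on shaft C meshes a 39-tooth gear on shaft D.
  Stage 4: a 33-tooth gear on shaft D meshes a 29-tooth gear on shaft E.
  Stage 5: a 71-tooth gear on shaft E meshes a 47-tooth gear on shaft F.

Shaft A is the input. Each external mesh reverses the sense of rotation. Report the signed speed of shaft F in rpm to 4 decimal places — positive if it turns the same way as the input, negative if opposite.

Stage 1 [76T→14T]: ω = 2518.0000×76/14 = 13669.1429 rpm, dir flips to −; running = −13669.1429
Stage 2 [68T→56T]: ω = 13669.1429×68/56 = 16598.2449 rpm, dir flips to +; running = +16598.2449
Stage 3 [96T→39T]: ω = 16598.2449×96/39 = 40857.2182 rpm, dir flips to −; running = −40857.2182
Stage 4 [33T→29T]: ω = 40857.2182×33/29 = 46492.6966 rpm, dir flips to +; running = +46492.6966
Stage 5 [71T→47T]: ω = 46492.6966×71/47 = 70233.6480 rpm, dir flips to −; running = −70233.6480

-70233.6480 rpm (opposite to input, |ω| = 70233.6480 rpm)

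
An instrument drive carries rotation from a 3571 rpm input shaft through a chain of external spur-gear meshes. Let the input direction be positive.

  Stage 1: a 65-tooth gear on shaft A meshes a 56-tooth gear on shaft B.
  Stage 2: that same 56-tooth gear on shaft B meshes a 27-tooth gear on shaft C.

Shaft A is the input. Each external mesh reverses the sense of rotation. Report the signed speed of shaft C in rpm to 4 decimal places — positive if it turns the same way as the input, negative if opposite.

+8596.8519 rpm (same as input, |ω| = 8596.8519 rpm)

Stage 1 [65T→56T]: ω = 3571.0000×65/56 = 4144.9107 rpm, dir flips to −; running = −4144.9107
Stage 2 [56T→27T]: ω = 4144.9107×56/27 = 8596.8519 rpm, dir flips to +; running = +8596.8519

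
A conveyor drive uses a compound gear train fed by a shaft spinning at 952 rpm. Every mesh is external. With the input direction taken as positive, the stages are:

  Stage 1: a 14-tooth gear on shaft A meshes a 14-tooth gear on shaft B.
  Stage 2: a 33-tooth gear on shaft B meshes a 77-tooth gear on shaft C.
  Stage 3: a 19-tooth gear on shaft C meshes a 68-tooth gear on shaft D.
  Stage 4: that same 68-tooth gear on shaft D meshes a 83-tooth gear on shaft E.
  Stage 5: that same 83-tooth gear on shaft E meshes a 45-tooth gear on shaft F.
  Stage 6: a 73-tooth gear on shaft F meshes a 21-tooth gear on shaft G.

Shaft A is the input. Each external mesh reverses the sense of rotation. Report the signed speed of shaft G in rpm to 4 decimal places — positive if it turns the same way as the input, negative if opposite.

+598.8317 rpm (same as input, |ω| = 598.8317 rpm)

Stage 1 [14T→14T]: ω = 952.0000×14/14 = 952.0000 rpm, dir flips to −; running = −952.0000
Stage 2 [33T→77T]: ω = 952.0000×33/77 = 408.0000 rpm, dir flips to +; running = +408.0000
Stage 3 [19T→68T]: ω = 408.0000×19/68 = 114.0000 rpm, dir flips to −; running = −114.0000
Stage 4 [68T→83T]: ω = 114.0000×68/83 = 93.3976 rpm, dir flips to +; running = +93.3976
Stage 5 [83T→45T]: ω = 93.3976×83/45 = 172.2667 rpm, dir flips to −; running = −172.2667
Stage 6 [73T→21T]: ω = 172.2667×73/21 = 598.8317 rpm, dir flips to +; running = +598.8317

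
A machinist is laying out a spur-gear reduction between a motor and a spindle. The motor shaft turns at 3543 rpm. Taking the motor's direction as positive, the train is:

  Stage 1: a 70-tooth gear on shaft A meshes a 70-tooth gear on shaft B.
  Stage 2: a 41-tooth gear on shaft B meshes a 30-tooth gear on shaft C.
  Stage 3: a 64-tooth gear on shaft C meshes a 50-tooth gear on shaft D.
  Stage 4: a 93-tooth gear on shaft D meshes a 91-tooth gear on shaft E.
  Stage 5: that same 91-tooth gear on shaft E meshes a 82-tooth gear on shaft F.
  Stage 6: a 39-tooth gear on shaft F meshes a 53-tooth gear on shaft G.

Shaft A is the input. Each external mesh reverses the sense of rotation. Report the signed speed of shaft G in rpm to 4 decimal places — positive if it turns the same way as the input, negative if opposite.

Stage 1 [70T→70T]: ω = 3543.0000×70/70 = 3543.0000 rpm, dir flips to −; running = −3543.0000
Stage 2 [41T→30T]: ω = 3543.0000×41/30 = 4842.1000 rpm, dir flips to +; running = +4842.1000
Stage 3 [64T→50T]: ω = 4842.1000×64/50 = 6197.8880 rpm, dir flips to −; running = −6197.8880
Stage 4 [93T→91T]: ω = 6197.8880×93/91 = 6334.1053 rpm, dir flips to +; running = +6334.1053
Stage 5 [91T→82T]: ω = 6334.1053×91/82 = 7029.3120 rpm, dir flips to −; running = −7029.3120
Stage 6 [39T→53T]: ω = 7029.3120×39/53 = 5172.5126 rpm, dir flips to +; running = +5172.5126

+5172.5126 rpm (same as input, |ω| = 5172.5126 rpm)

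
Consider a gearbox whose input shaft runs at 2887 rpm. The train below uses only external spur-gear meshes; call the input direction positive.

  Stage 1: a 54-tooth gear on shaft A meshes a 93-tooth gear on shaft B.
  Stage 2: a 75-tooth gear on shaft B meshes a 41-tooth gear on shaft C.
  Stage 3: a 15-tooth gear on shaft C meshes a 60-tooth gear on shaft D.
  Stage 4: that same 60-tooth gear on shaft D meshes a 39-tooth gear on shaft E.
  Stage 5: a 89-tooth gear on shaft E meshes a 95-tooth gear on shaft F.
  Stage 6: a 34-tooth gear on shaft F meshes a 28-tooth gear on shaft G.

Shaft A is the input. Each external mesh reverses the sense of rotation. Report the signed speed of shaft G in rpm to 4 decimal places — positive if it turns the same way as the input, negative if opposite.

Stage 1 [54T→93T]: ω = 2887.0000×54/93 = 1676.3226 rpm, dir flips to −; running = −1676.3226
Stage 2 [75T→41T]: ω = 1676.3226×75/41 = 3066.4437 rpm, dir flips to +; running = +3066.4437
Stage 3 [15T→60T]: ω = 3066.4437×15/60 = 766.6109 rpm, dir flips to −; running = −766.6109
Stage 4 [60T→39T]: ω = 766.6109×60/39 = 1179.4014 rpm, dir flips to +; running = +1179.4014
Stage 5 [89T→95T]: ω = 1179.4014×89/95 = 1104.9129 rpm, dir flips to −; running = −1104.9129
Stage 6 [34T→28T]: ω = 1104.9129×34/28 = 1341.6800 rpm, dir flips to +; running = +1341.6800

+1341.6800 rpm (same as input, |ω| = 1341.6800 rpm)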